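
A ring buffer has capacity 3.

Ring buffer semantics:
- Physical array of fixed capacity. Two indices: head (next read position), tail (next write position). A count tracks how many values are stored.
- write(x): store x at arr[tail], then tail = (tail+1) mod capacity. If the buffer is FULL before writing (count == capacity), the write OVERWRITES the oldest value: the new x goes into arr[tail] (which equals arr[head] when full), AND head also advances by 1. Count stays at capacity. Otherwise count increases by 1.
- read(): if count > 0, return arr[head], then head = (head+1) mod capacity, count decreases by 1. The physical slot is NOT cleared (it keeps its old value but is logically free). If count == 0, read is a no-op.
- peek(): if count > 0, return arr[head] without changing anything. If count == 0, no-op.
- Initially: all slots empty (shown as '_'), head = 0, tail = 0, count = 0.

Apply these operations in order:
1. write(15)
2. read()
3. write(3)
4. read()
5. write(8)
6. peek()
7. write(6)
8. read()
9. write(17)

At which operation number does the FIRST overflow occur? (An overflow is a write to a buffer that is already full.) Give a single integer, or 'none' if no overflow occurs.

After op 1 (write(15)): arr=[15 _ _] head=0 tail=1 count=1
After op 2 (read()): arr=[15 _ _] head=1 tail=1 count=0
After op 3 (write(3)): arr=[15 3 _] head=1 tail=2 count=1
After op 4 (read()): arr=[15 3 _] head=2 tail=2 count=0
After op 5 (write(8)): arr=[15 3 8] head=2 tail=0 count=1
After op 6 (peek()): arr=[15 3 8] head=2 tail=0 count=1
After op 7 (write(6)): arr=[6 3 8] head=2 tail=1 count=2
After op 8 (read()): arr=[6 3 8] head=0 tail=1 count=1
After op 9 (write(17)): arr=[6 17 8] head=0 tail=2 count=2

Answer: none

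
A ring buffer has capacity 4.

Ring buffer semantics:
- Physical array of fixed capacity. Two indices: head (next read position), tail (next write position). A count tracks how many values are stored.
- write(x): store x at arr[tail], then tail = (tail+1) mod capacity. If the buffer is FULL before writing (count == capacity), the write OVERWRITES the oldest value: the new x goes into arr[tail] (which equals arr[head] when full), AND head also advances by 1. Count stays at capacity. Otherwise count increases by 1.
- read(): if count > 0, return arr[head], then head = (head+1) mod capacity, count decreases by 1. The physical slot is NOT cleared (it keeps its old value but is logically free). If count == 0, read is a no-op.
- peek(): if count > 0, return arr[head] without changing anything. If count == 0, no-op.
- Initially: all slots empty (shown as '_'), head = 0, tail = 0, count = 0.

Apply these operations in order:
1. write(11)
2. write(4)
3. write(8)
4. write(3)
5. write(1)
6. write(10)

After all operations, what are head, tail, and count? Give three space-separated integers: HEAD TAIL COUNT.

Answer: 2 2 4

Derivation:
After op 1 (write(11)): arr=[11 _ _ _] head=0 tail=1 count=1
After op 2 (write(4)): arr=[11 4 _ _] head=0 tail=2 count=2
After op 3 (write(8)): arr=[11 4 8 _] head=0 tail=3 count=3
After op 4 (write(3)): arr=[11 4 8 3] head=0 tail=0 count=4
After op 5 (write(1)): arr=[1 4 8 3] head=1 tail=1 count=4
After op 6 (write(10)): arr=[1 10 8 3] head=2 tail=2 count=4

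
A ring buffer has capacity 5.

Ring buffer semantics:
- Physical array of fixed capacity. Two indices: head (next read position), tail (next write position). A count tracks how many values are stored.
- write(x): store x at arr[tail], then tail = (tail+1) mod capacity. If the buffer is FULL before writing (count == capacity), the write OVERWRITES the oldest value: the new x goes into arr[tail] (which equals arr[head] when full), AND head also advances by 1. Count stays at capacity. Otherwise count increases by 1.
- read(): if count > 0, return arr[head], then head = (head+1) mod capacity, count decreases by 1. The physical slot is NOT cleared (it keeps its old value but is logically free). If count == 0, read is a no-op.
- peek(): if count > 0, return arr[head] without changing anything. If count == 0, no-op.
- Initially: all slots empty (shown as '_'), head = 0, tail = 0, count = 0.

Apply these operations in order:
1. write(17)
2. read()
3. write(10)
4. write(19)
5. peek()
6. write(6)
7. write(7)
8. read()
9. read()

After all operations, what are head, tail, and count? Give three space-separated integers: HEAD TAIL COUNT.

Answer: 3 0 2

Derivation:
After op 1 (write(17)): arr=[17 _ _ _ _] head=0 tail=1 count=1
After op 2 (read()): arr=[17 _ _ _ _] head=1 tail=1 count=0
After op 3 (write(10)): arr=[17 10 _ _ _] head=1 tail=2 count=1
After op 4 (write(19)): arr=[17 10 19 _ _] head=1 tail=3 count=2
After op 5 (peek()): arr=[17 10 19 _ _] head=1 tail=3 count=2
After op 6 (write(6)): arr=[17 10 19 6 _] head=1 tail=4 count=3
After op 7 (write(7)): arr=[17 10 19 6 7] head=1 tail=0 count=4
After op 8 (read()): arr=[17 10 19 6 7] head=2 tail=0 count=3
After op 9 (read()): arr=[17 10 19 6 7] head=3 tail=0 count=2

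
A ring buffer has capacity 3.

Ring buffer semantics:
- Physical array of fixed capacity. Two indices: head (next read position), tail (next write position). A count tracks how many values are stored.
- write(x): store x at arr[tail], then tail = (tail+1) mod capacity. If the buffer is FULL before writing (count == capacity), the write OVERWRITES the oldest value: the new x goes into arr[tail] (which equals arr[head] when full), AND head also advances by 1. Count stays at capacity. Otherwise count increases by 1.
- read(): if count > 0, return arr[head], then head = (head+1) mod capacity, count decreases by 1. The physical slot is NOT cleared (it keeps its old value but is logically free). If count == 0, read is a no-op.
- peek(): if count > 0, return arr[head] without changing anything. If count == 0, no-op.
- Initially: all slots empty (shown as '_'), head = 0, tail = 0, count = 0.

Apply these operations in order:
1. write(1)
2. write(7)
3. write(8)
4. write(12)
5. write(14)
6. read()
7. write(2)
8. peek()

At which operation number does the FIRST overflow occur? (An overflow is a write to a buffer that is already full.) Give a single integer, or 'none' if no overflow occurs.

Answer: 4

Derivation:
After op 1 (write(1)): arr=[1 _ _] head=0 tail=1 count=1
After op 2 (write(7)): arr=[1 7 _] head=0 tail=2 count=2
After op 3 (write(8)): arr=[1 7 8] head=0 tail=0 count=3
After op 4 (write(12)): arr=[12 7 8] head=1 tail=1 count=3
After op 5 (write(14)): arr=[12 14 8] head=2 tail=2 count=3
After op 6 (read()): arr=[12 14 8] head=0 tail=2 count=2
After op 7 (write(2)): arr=[12 14 2] head=0 tail=0 count=3
After op 8 (peek()): arr=[12 14 2] head=0 tail=0 count=3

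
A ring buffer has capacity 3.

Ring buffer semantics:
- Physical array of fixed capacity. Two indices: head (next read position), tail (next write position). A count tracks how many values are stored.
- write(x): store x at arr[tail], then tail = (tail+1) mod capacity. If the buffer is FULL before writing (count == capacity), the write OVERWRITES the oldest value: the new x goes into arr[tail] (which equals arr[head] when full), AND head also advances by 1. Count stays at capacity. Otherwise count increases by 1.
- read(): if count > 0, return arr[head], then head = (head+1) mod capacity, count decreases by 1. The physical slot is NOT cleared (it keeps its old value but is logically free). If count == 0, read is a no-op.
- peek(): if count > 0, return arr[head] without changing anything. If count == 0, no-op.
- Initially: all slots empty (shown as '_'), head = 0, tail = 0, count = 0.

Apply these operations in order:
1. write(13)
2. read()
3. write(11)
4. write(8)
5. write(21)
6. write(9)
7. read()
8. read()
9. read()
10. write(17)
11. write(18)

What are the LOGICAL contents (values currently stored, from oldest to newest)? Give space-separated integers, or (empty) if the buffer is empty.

After op 1 (write(13)): arr=[13 _ _] head=0 tail=1 count=1
After op 2 (read()): arr=[13 _ _] head=1 tail=1 count=0
After op 3 (write(11)): arr=[13 11 _] head=1 tail=2 count=1
After op 4 (write(8)): arr=[13 11 8] head=1 tail=0 count=2
After op 5 (write(21)): arr=[21 11 8] head=1 tail=1 count=3
After op 6 (write(9)): arr=[21 9 8] head=2 tail=2 count=3
After op 7 (read()): arr=[21 9 8] head=0 tail=2 count=2
After op 8 (read()): arr=[21 9 8] head=1 tail=2 count=1
After op 9 (read()): arr=[21 9 8] head=2 tail=2 count=0
After op 10 (write(17)): arr=[21 9 17] head=2 tail=0 count=1
After op 11 (write(18)): arr=[18 9 17] head=2 tail=1 count=2

Answer: 17 18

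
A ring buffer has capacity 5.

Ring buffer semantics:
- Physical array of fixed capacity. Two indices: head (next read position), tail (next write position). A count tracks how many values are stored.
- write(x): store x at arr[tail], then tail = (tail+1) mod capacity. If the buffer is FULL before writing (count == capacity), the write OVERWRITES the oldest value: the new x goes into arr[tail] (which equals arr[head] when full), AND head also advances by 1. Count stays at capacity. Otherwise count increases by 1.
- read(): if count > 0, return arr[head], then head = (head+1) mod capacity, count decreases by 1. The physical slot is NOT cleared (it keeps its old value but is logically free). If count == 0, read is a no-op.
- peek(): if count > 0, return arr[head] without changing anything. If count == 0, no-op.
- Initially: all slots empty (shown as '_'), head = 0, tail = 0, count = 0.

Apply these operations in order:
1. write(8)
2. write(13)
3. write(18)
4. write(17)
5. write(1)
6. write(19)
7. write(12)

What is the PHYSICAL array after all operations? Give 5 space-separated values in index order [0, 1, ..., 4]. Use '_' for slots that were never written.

After op 1 (write(8)): arr=[8 _ _ _ _] head=0 tail=1 count=1
After op 2 (write(13)): arr=[8 13 _ _ _] head=0 tail=2 count=2
After op 3 (write(18)): arr=[8 13 18 _ _] head=0 tail=3 count=3
After op 4 (write(17)): arr=[8 13 18 17 _] head=0 tail=4 count=4
After op 5 (write(1)): arr=[8 13 18 17 1] head=0 tail=0 count=5
After op 6 (write(19)): arr=[19 13 18 17 1] head=1 tail=1 count=5
After op 7 (write(12)): arr=[19 12 18 17 1] head=2 tail=2 count=5

Answer: 19 12 18 17 1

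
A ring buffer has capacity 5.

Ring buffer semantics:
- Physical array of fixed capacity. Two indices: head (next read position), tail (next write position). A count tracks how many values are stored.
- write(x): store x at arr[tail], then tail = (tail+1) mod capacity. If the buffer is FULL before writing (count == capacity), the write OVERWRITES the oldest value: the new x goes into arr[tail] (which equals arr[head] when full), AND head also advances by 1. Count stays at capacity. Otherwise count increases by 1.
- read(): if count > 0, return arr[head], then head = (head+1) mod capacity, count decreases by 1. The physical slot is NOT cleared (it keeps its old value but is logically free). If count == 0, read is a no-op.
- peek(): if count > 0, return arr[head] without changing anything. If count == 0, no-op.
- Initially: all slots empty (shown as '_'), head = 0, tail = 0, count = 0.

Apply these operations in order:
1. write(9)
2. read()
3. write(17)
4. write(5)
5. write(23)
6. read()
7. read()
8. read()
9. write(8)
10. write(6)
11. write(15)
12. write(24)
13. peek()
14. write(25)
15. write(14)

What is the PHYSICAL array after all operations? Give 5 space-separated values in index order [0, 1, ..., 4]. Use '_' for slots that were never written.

After op 1 (write(9)): arr=[9 _ _ _ _] head=0 tail=1 count=1
After op 2 (read()): arr=[9 _ _ _ _] head=1 tail=1 count=0
After op 3 (write(17)): arr=[9 17 _ _ _] head=1 tail=2 count=1
After op 4 (write(5)): arr=[9 17 5 _ _] head=1 tail=3 count=2
After op 5 (write(23)): arr=[9 17 5 23 _] head=1 tail=4 count=3
After op 6 (read()): arr=[9 17 5 23 _] head=2 tail=4 count=2
After op 7 (read()): arr=[9 17 5 23 _] head=3 tail=4 count=1
After op 8 (read()): arr=[9 17 5 23 _] head=4 tail=4 count=0
After op 9 (write(8)): arr=[9 17 5 23 8] head=4 tail=0 count=1
After op 10 (write(6)): arr=[6 17 5 23 8] head=4 tail=1 count=2
After op 11 (write(15)): arr=[6 15 5 23 8] head=4 tail=2 count=3
After op 12 (write(24)): arr=[6 15 24 23 8] head=4 tail=3 count=4
After op 13 (peek()): arr=[6 15 24 23 8] head=4 tail=3 count=4
After op 14 (write(25)): arr=[6 15 24 25 8] head=4 tail=4 count=5
After op 15 (write(14)): arr=[6 15 24 25 14] head=0 tail=0 count=5

Answer: 6 15 24 25 14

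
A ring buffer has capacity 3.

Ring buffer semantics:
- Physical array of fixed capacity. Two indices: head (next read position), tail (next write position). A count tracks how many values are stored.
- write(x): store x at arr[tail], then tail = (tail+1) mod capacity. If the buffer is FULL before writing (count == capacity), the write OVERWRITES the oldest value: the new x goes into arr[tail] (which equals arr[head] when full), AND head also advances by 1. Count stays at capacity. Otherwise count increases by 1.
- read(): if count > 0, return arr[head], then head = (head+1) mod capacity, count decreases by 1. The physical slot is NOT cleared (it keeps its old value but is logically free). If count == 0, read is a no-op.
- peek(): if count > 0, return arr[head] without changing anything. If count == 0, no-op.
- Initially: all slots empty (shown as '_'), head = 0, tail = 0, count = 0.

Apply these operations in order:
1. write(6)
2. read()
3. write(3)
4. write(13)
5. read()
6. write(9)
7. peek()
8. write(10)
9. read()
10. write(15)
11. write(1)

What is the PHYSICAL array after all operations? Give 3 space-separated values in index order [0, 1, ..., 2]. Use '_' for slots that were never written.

After op 1 (write(6)): arr=[6 _ _] head=0 tail=1 count=1
After op 2 (read()): arr=[6 _ _] head=1 tail=1 count=0
After op 3 (write(3)): arr=[6 3 _] head=1 tail=2 count=1
After op 4 (write(13)): arr=[6 3 13] head=1 tail=0 count=2
After op 5 (read()): arr=[6 3 13] head=2 tail=0 count=1
After op 6 (write(9)): arr=[9 3 13] head=2 tail=1 count=2
After op 7 (peek()): arr=[9 3 13] head=2 tail=1 count=2
After op 8 (write(10)): arr=[9 10 13] head=2 tail=2 count=3
After op 9 (read()): arr=[9 10 13] head=0 tail=2 count=2
After op 10 (write(15)): arr=[9 10 15] head=0 tail=0 count=3
After op 11 (write(1)): arr=[1 10 15] head=1 tail=1 count=3

Answer: 1 10 15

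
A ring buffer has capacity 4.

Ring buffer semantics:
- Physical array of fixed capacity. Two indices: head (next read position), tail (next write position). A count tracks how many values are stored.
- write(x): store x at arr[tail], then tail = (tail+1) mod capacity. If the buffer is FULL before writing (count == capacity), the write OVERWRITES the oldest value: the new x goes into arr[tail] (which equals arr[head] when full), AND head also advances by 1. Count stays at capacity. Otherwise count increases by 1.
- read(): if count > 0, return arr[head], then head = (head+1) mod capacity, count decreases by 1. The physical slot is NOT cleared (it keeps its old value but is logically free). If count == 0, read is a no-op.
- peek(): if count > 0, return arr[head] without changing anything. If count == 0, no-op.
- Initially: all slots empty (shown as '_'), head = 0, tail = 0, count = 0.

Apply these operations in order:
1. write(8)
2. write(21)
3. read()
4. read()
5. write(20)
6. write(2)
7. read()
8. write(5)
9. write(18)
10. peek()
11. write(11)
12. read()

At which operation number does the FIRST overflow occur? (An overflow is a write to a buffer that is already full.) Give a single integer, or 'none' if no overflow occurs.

After op 1 (write(8)): arr=[8 _ _ _] head=0 tail=1 count=1
After op 2 (write(21)): arr=[8 21 _ _] head=0 tail=2 count=2
After op 3 (read()): arr=[8 21 _ _] head=1 tail=2 count=1
After op 4 (read()): arr=[8 21 _ _] head=2 tail=2 count=0
After op 5 (write(20)): arr=[8 21 20 _] head=2 tail=3 count=1
After op 6 (write(2)): arr=[8 21 20 2] head=2 tail=0 count=2
After op 7 (read()): arr=[8 21 20 2] head=3 tail=0 count=1
After op 8 (write(5)): arr=[5 21 20 2] head=3 tail=1 count=2
After op 9 (write(18)): arr=[5 18 20 2] head=3 tail=2 count=3
After op 10 (peek()): arr=[5 18 20 2] head=3 tail=2 count=3
After op 11 (write(11)): arr=[5 18 11 2] head=3 tail=3 count=4
After op 12 (read()): arr=[5 18 11 2] head=0 tail=3 count=3

Answer: none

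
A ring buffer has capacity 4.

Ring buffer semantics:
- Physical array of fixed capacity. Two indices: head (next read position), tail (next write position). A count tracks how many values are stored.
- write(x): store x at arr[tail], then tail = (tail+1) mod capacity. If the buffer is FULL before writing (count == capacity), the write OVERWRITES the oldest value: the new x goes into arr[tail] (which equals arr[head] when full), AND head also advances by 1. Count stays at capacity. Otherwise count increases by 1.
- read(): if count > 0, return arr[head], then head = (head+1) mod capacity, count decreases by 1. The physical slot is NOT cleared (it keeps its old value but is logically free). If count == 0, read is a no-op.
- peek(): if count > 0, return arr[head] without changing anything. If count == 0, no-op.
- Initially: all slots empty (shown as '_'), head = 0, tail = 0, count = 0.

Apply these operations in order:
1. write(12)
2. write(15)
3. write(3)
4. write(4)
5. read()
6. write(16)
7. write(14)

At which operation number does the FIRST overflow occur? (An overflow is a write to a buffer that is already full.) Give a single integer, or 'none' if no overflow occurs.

After op 1 (write(12)): arr=[12 _ _ _] head=0 tail=1 count=1
After op 2 (write(15)): arr=[12 15 _ _] head=0 tail=2 count=2
After op 3 (write(3)): arr=[12 15 3 _] head=0 tail=3 count=3
After op 4 (write(4)): arr=[12 15 3 4] head=0 tail=0 count=4
After op 5 (read()): arr=[12 15 3 4] head=1 tail=0 count=3
After op 6 (write(16)): arr=[16 15 3 4] head=1 tail=1 count=4
After op 7 (write(14)): arr=[16 14 3 4] head=2 tail=2 count=4

Answer: 7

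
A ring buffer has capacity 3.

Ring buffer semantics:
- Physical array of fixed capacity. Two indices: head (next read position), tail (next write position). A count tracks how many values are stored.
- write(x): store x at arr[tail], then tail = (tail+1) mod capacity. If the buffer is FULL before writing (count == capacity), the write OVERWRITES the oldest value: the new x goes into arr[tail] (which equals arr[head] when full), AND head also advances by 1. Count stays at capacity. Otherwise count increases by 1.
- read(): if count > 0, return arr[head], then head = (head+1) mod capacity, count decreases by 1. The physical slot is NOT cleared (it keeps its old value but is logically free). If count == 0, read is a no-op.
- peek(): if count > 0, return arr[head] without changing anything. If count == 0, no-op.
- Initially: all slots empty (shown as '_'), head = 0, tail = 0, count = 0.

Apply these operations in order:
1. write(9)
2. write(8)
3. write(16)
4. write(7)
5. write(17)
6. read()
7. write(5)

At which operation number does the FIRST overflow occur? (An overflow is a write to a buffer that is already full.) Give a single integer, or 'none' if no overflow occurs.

After op 1 (write(9)): arr=[9 _ _] head=0 tail=1 count=1
After op 2 (write(8)): arr=[9 8 _] head=0 tail=2 count=2
After op 3 (write(16)): arr=[9 8 16] head=0 tail=0 count=3
After op 4 (write(7)): arr=[7 8 16] head=1 tail=1 count=3
After op 5 (write(17)): arr=[7 17 16] head=2 tail=2 count=3
After op 6 (read()): arr=[7 17 16] head=0 tail=2 count=2
After op 7 (write(5)): arr=[7 17 5] head=0 tail=0 count=3

Answer: 4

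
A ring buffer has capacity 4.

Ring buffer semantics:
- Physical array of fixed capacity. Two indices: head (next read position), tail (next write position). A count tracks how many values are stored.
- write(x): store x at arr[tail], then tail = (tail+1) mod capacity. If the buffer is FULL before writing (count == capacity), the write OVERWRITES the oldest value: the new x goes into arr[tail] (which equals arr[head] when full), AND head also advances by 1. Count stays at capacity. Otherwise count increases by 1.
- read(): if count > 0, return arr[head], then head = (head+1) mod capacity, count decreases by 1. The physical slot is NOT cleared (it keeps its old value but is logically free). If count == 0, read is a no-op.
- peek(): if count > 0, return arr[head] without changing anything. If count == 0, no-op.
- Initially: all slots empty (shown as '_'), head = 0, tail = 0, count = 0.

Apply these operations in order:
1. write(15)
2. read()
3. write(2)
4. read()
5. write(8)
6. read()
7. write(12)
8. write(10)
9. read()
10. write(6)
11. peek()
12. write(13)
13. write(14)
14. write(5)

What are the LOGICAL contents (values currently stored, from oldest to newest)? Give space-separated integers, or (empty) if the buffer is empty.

After op 1 (write(15)): arr=[15 _ _ _] head=0 tail=1 count=1
After op 2 (read()): arr=[15 _ _ _] head=1 tail=1 count=0
After op 3 (write(2)): arr=[15 2 _ _] head=1 tail=2 count=1
After op 4 (read()): arr=[15 2 _ _] head=2 tail=2 count=0
After op 5 (write(8)): arr=[15 2 8 _] head=2 tail=3 count=1
After op 6 (read()): arr=[15 2 8 _] head=3 tail=3 count=0
After op 7 (write(12)): arr=[15 2 8 12] head=3 tail=0 count=1
After op 8 (write(10)): arr=[10 2 8 12] head=3 tail=1 count=2
After op 9 (read()): arr=[10 2 8 12] head=0 tail=1 count=1
After op 10 (write(6)): arr=[10 6 8 12] head=0 tail=2 count=2
After op 11 (peek()): arr=[10 6 8 12] head=0 tail=2 count=2
After op 12 (write(13)): arr=[10 6 13 12] head=0 tail=3 count=3
After op 13 (write(14)): arr=[10 6 13 14] head=0 tail=0 count=4
After op 14 (write(5)): arr=[5 6 13 14] head=1 tail=1 count=4

Answer: 6 13 14 5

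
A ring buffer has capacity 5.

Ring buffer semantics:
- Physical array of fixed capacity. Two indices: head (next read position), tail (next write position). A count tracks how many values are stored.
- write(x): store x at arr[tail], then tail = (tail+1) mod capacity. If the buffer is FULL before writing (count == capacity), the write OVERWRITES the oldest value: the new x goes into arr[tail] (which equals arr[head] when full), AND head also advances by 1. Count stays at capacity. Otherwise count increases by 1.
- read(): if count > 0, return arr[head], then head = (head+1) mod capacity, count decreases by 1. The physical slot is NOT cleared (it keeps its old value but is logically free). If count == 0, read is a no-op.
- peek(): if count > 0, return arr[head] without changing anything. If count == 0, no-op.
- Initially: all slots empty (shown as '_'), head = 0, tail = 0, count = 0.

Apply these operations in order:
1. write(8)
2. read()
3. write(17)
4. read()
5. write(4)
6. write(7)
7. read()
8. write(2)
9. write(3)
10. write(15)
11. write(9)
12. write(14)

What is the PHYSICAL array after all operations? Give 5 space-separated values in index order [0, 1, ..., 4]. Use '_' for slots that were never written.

Answer: 3 15 9 14 2

Derivation:
After op 1 (write(8)): arr=[8 _ _ _ _] head=0 tail=1 count=1
After op 2 (read()): arr=[8 _ _ _ _] head=1 tail=1 count=0
After op 3 (write(17)): arr=[8 17 _ _ _] head=1 tail=2 count=1
After op 4 (read()): arr=[8 17 _ _ _] head=2 tail=2 count=0
After op 5 (write(4)): arr=[8 17 4 _ _] head=2 tail=3 count=1
After op 6 (write(7)): arr=[8 17 4 7 _] head=2 tail=4 count=2
After op 7 (read()): arr=[8 17 4 7 _] head=3 tail=4 count=1
After op 8 (write(2)): arr=[8 17 4 7 2] head=3 tail=0 count=2
After op 9 (write(3)): arr=[3 17 4 7 2] head=3 tail=1 count=3
After op 10 (write(15)): arr=[3 15 4 7 2] head=3 tail=2 count=4
After op 11 (write(9)): arr=[3 15 9 7 2] head=3 tail=3 count=5
After op 12 (write(14)): arr=[3 15 9 14 2] head=4 tail=4 count=5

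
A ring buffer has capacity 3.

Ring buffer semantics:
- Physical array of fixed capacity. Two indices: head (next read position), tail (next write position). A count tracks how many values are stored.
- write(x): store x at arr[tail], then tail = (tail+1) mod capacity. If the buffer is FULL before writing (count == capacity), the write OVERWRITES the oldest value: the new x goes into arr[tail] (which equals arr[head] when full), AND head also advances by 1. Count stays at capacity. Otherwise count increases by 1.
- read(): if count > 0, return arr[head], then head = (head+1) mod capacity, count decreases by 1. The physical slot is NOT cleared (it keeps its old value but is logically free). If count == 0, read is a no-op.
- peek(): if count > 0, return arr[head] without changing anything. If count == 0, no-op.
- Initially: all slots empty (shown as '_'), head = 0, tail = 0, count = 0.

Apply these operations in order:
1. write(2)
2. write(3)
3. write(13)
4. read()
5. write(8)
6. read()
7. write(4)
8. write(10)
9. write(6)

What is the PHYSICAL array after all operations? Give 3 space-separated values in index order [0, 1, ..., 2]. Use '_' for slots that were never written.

Answer: 6 4 10

Derivation:
After op 1 (write(2)): arr=[2 _ _] head=0 tail=1 count=1
After op 2 (write(3)): arr=[2 3 _] head=0 tail=2 count=2
After op 3 (write(13)): arr=[2 3 13] head=0 tail=0 count=3
After op 4 (read()): arr=[2 3 13] head=1 tail=0 count=2
After op 5 (write(8)): arr=[8 3 13] head=1 tail=1 count=3
After op 6 (read()): arr=[8 3 13] head=2 tail=1 count=2
After op 7 (write(4)): arr=[8 4 13] head=2 tail=2 count=3
After op 8 (write(10)): arr=[8 4 10] head=0 tail=0 count=3
After op 9 (write(6)): arr=[6 4 10] head=1 tail=1 count=3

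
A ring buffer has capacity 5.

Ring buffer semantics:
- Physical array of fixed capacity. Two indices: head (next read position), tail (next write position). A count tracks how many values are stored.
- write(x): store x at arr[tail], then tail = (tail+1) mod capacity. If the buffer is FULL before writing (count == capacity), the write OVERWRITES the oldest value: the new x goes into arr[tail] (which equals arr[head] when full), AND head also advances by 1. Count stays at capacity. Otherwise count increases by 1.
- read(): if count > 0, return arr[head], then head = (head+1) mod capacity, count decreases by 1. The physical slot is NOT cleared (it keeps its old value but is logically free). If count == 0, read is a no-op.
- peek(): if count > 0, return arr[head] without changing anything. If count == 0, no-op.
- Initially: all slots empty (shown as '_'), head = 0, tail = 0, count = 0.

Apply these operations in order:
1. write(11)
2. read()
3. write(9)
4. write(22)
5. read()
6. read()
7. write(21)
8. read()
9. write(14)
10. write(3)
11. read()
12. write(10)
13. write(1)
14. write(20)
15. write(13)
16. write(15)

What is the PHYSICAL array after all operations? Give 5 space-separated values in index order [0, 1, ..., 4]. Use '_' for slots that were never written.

After op 1 (write(11)): arr=[11 _ _ _ _] head=0 tail=1 count=1
After op 2 (read()): arr=[11 _ _ _ _] head=1 tail=1 count=0
After op 3 (write(9)): arr=[11 9 _ _ _] head=1 tail=2 count=1
After op 4 (write(22)): arr=[11 9 22 _ _] head=1 tail=3 count=2
After op 5 (read()): arr=[11 9 22 _ _] head=2 tail=3 count=1
After op 6 (read()): arr=[11 9 22 _ _] head=3 tail=3 count=0
After op 7 (write(21)): arr=[11 9 22 21 _] head=3 tail=4 count=1
After op 8 (read()): arr=[11 9 22 21 _] head=4 tail=4 count=0
After op 9 (write(14)): arr=[11 9 22 21 14] head=4 tail=0 count=1
After op 10 (write(3)): arr=[3 9 22 21 14] head=4 tail=1 count=2
After op 11 (read()): arr=[3 9 22 21 14] head=0 tail=1 count=1
After op 12 (write(10)): arr=[3 10 22 21 14] head=0 tail=2 count=2
After op 13 (write(1)): arr=[3 10 1 21 14] head=0 tail=3 count=3
After op 14 (write(20)): arr=[3 10 1 20 14] head=0 tail=4 count=4
After op 15 (write(13)): arr=[3 10 1 20 13] head=0 tail=0 count=5
After op 16 (write(15)): arr=[15 10 1 20 13] head=1 tail=1 count=5

Answer: 15 10 1 20 13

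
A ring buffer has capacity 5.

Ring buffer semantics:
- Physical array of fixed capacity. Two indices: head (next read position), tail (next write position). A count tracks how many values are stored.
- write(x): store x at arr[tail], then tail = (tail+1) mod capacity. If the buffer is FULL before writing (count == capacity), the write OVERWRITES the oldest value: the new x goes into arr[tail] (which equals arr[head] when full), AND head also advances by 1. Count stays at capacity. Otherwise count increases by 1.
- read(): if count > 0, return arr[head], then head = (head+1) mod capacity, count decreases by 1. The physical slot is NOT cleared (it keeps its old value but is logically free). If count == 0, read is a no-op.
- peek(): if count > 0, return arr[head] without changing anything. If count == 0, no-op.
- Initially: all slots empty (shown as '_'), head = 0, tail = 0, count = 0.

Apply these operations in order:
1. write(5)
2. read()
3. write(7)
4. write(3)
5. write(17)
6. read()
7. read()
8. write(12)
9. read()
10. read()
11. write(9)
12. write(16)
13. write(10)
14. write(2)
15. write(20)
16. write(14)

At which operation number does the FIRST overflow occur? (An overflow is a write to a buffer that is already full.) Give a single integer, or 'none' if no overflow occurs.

After op 1 (write(5)): arr=[5 _ _ _ _] head=0 tail=1 count=1
After op 2 (read()): arr=[5 _ _ _ _] head=1 tail=1 count=0
After op 3 (write(7)): arr=[5 7 _ _ _] head=1 tail=2 count=1
After op 4 (write(3)): arr=[5 7 3 _ _] head=1 tail=3 count=2
After op 5 (write(17)): arr=[5 7 3 17 _] head=1 tail=4 count=3
After op 6 (read()): arr=[5 7 3 17 _] head=2 tail=4 count=2
After op 7 (read()): arr=[5 7 3 17 _] head=3 tail=4 count=1
After op 8 (write(12)): arr=[5 7 3 17 12] head=3 tail=0 count=2
After op 9 (read()): arr=[5 7 3 17 12] head=4 tail=0 count=1
After op 10 (read()): arr=[5 7 3 17 12] head=0 tail=0 count=0
After op 11 (write(9)): arr=[9 7 3 17 12] head=0 tail=1 count=1
After op 12 (write(16)): arr=[9 16 3 17 12] head=0 tail=2 count=2
After op 13 (write(10)): arr=[9 16 10 17 12] head=0 tail=3 count=3
After op 14 (write(2)): arr=[9 16 10 2 12] head=0 tail=4 count=4
After op 15 (write(20)): arr=[9 16 10 2 20] head=0 tail=0 count=5
After op 16 (write(14)): arr=[14 16 10 2 20] head=1 tail=1 count=5

Answer: 16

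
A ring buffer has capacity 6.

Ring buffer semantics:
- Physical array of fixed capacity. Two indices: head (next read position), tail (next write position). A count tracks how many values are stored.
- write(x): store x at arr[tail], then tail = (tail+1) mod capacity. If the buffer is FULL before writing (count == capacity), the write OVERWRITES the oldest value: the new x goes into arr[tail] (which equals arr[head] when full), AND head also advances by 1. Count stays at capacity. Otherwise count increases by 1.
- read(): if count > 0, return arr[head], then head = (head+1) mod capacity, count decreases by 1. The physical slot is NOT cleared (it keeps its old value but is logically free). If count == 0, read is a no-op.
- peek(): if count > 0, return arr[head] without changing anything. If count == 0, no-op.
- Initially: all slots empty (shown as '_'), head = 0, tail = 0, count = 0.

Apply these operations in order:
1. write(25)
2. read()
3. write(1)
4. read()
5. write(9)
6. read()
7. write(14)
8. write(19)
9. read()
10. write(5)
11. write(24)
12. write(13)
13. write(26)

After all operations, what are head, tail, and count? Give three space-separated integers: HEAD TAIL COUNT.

Answer: 4 3 5

Derivation:
After op 1 (write(25)): arr=[25 _ _ _ _ _] head=0 tail=1 count=1
After op 2 (read()): arr=[25 _ _ _ _ _] head=1 tail=1 count=0
After op 3 (write(1)): arr=[25 1 _ _ _ _] head=1 tail=2 count=1
After op 4 (read()): arr=[25 1 _ _ _ _] head=2 tail=2 count=0
After op 5 (write(9)): arr=[25 1 9 _ _ _] head=2 tail=3 count=1
After op 6 (read()): arr=[25 1 9 _ _ _] head=3 tail=3 count=0
After op 7 (write(14)): arr=[25 1 9 14 _ _] head=3 tail=4 count=1
After op 8 (write(19)): arr=[25 1 9 14 19 _] head=3 tail=5 count=2
After op 9 (read()): arr=[25 1 9 14 19 _] head=4 tail=5 count=1
After op 10 (write(5)): arr=[25 1 9 14 19 5] head=4 tail=0 count=2
After op 11 (write(24)): arr=[24 1 9 14 19 5] head=4 tail=1 count=3
After op 12 (write(13)): arr=[24 13 9 14 19 5] head=4 tail=2 count=4
After op 13 (write(26)): arr=[24 13 26 14 19 5] head=4 tail=3 count=5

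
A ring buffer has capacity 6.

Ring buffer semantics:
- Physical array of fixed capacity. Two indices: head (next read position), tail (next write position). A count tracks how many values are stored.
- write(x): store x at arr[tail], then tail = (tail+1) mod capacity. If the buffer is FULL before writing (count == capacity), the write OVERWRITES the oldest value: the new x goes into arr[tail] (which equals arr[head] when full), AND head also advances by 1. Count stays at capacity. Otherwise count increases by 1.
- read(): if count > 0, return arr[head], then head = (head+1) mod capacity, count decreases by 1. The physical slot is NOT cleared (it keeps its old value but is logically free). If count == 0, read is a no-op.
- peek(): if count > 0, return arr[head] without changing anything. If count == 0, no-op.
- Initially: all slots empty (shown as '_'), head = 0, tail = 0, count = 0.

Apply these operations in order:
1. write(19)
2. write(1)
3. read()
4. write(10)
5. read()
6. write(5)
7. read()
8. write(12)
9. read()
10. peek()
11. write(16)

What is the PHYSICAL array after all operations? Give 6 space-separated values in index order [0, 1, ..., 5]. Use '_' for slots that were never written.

Answer: 19 1 10 5 12 16

Derivation:
After op 1 (write(19)): arr=[19 _ _ _ _ _] head=0 tail=1 count=1
After op 2 (write(1)): arr=[19 1 _ _ _ _] head=0 tail=2 count=2
After op 3 (read()): arr=[19 1 _ _ _ _] head=1 tail=2 count=1
After op 4 (write(10)): arr=[19 1 10 _ _ _] head=1 tail=3 count=2
After op 5 (read()): arr=[19 1 10 _ _ _] head=2 tail=3 count=1
After op 6 (write(5)): arr=[19 1 10 5 _ _] head=2 tail=4 count=2
After op 7 (read()): arr=[19 1 10 5 _ _] head=3 tail=4 count=1
After op 8 (write(12)): arr=[19 1 10 5 12 _] head=3 tail=5 count=2
After op 9 (read()): arr=[19 1 10 5 12 _] head=4 tail=5 count=1
After op 10 (peek()): arr=[19 1 10 5 12 _] head=4 tail=5 count=1
After op 11 (write(16)): arr=[19 1 10 5 12 16] head=4 tail=0 count=2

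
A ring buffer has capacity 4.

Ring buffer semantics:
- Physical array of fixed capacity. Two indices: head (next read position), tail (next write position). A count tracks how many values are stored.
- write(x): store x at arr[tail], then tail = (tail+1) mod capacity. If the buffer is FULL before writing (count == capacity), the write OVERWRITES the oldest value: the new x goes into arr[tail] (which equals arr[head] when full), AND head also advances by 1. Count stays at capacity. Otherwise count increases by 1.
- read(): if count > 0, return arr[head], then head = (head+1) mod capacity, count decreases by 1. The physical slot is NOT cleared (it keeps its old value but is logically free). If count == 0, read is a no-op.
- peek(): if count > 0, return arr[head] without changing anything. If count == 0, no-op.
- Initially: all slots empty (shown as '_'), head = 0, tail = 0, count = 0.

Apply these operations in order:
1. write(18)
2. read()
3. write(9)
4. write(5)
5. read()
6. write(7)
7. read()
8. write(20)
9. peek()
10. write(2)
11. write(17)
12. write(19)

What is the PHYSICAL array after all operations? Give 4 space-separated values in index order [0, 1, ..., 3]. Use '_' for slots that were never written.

Answer: 20 2 17 19

Derivation:
After op 1 (write(18)): arr=[18 _ _ _] head=0 tail=1 count=1
After op 2 (read()): arr=[18 _ _ _] head=1 tail=1 count=0
After op 3 (write(9)): arr=[18 9 _ _] head=1 tail=2 count=1
After op 4 (write(5)): arr=[18 9 5 _] head=1 tail=3 count=2
After op 5 (read()): arr=[18 9 5 _] head=2 tail=3 count=1
After op 6 (write(7)): arr=[18 9 5 7] head=2 tail=0 count=2
After op 7 (read()): arr=[18 9 5 7] head=3 tail=0 count=1
After op 8 (write(20)): arr=[20 9 5 7] head=3 tail=1 count=2
After op 9 (peek()): arr=[20 9 5 7] head=3 tail=1 count=2
After op 10 (write(2)): arr=[20 2 5 7] head=3 tail=2 count=3
After op 11 (write(17)): arr=[20 2 17 7] head=3 tail=3 count=4
After op 12 (write(19)): arr=[20 2 17 19] head=0 tail=0 count=4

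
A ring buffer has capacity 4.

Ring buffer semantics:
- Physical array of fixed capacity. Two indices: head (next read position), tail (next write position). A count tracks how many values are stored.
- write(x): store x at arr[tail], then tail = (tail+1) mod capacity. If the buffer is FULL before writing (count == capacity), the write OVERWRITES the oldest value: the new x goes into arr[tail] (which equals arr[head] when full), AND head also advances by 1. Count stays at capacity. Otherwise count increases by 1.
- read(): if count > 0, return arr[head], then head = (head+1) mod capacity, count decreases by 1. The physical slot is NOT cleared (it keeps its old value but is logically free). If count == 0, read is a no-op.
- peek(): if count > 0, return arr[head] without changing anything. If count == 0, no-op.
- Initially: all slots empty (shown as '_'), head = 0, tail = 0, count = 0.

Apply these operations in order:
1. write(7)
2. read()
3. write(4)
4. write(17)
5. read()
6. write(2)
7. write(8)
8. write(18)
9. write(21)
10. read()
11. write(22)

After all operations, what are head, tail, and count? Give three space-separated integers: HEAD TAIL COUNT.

After op 1 (write(7)): arr=[7 _ _ _] head=0 tail=1 count=1
After op 2 (read()): arr=[7 _ _ _] head=1 tail=1 count=0
After op 3 (write(4)): arr=[7 4 _ _] head=1 tail=2 count=1
After op 4 (write(17)): arr=[7 4 17 _] head=1 tail=3 count=2
After op 5 (read()): arr=[7 4 17 _] head=2 tail=3 count=1
After op 6 (write(2)): arr=[7 4 17 2] head=2 tail=0 count=2
After op 7 (write(8)): arr=[8 4 17 2] head=2 tail=1 count=3
After op 8 (write(18)): arr=[8 18 17 2] head=2 tail=2 count=4
After op 9 (write(21)): arr=[8 18 21 2] head=3 tail=3 count=4
After op 10 (read()): arr=[8 18 21 2] head=0 tail=3 count=3
After op 11 (write(22)): arr=[8 18 21 22] head=0 tail=0 count=4

Answer: 0 0 4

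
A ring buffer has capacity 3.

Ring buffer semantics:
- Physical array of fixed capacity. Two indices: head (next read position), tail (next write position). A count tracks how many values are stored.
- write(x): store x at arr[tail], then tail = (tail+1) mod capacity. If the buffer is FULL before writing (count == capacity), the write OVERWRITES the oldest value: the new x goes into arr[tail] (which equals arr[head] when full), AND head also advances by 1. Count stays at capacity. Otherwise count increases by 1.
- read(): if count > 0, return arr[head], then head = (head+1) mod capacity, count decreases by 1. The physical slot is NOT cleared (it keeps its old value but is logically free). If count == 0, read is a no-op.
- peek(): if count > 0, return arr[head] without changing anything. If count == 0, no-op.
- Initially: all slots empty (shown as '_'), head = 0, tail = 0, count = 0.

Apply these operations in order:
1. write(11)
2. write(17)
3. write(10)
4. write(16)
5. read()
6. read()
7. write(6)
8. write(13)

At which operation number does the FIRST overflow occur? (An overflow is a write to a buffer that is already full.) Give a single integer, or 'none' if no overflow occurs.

Answer: 4

Derivation:
After op 1 (write(11)): arr=[11 _ _] head=0 tail=1 count=1
After op 2 (write(17)): arr=[11 17 _] head=0 tail=2 count=2
After op 3 (write(10)): arr=[11 17 10] head=0 tail=0 count=3
After op 4 (write(16)): arr=[16 17 10] head=1 tail=1 count=3
After op 5 (read()): arr=[16 17 10] head=2 tail=1 count=2
After op 6 (read()): arr=[16 17 10] head=0 tail=1 count=1
After op 7 (write(6)): arr=[16 6 10] head=0 tail=2 count=2
After op 8 (write(13)): arr=[16 6 13] head=0 tail=0 count=3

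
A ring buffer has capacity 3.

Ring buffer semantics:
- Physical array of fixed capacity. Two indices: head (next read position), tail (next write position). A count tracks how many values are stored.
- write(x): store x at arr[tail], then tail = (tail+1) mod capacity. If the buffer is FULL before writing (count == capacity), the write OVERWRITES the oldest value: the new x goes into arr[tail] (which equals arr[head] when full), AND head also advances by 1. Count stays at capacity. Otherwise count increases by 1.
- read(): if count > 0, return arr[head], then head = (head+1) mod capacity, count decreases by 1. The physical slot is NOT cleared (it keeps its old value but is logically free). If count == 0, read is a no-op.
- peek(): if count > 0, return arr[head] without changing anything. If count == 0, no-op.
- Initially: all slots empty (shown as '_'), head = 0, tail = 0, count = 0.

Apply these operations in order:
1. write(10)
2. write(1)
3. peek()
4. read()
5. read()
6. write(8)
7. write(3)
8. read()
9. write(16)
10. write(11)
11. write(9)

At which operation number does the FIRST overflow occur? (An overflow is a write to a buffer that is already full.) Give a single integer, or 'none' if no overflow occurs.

After op 1 (write(10)): arr=[10 _ _] head=0 tail=1 count=1
After op 2 (write(1)): arr=[10 1 _] head=0 tail=2 count=2
After op 3 (peek()): arr=[10 1 _] head=0 tail=2 count=2
After op 4 (read()): arr=[10 1 _] head=1 tail=2 count=1
After op 5 (read()): arr=[10 1 _] head=2 tail=2 count=0
After op 6 (write(8)): arr=[10 1 8] head=2 tail=0 count=1
After op 7 (write(3)): arr=[3 1 8] head=2 tail=1 count=2
After op 8 (read()): arr=[3 1 8] head=0 tail=1 count=1
After op 9 (write(16)): arr=[3 16 8] head=0 tail=2 count=2
After op 10 (write(11)): arr=[3 16 11] head=0 tail=0 count=3
After op 11 (write(9)): arr=[9 16 11] head=1 tail=1 count=3

Answer: 11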